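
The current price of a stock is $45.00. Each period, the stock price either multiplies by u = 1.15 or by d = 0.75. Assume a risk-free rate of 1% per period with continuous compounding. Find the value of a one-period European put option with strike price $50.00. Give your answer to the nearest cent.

$5.63

Risk-neutral probability p = (e^0.01 − 0.75)/(1.15 − 0.75) = 0.2601/0.4000 = 0.6501
Terminal stock prices: S_u = 51.75, S_d = 33.75
Terminal payoffs (K − S): max(-1.75, 0) = 0, max(16.25, 0) = 16.25
Node 0 (S = 45): V_0 = e^(−0.01)·[0.6501·0.0000 + 0.3499·16.2500] = 5.6289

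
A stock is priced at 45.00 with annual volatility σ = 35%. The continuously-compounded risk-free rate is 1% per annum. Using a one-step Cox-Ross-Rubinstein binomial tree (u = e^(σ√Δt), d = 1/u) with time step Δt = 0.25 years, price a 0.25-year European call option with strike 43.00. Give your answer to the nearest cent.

4.90

CRR parameters: u = e^(σ√Δt) = e^(0.35·√0.25) = 1.1912, d = 1/u = 0.8395
Per-period rate: rΔt = 0.01·0.25 = 0.0025, so R = e^0.0025 = 1.0025
Risk-neutral probability p = (e^0.0025 − 0.8395)/(1.1912 − 0.8395) = 0.1630/0.3518 = 0.4635
Terminal stock prices: S_u = 53.61, S_d = 37.78
Terminal payoffs (S − K): max(10.61, 0) = 10.61, max(-5.224, 0) = 0
Node 0 (S = 45): V_0 = e^(−0.0025)·[0.4635·10.6061 + 0.5365·0.0000] = 4.9034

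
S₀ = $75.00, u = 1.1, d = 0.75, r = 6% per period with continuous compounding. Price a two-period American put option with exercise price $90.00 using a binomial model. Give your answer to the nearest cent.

Risk-neutral probability p = (e^0.06 − 0.75)/(1.1 − 0.75) = 0.3118/0.3500 = 0.8910
Terminal stock prices: S_uu = 90.75, S_ud = 61.88, S_dd = 42.19
Terminal payoffs (K − S): max(-0.75, 0) = 0, max(28.12, 0) = 28.12, max(47.81, 0) = 47.81
Node u (S = 82.5): continuation = e^(−0.06)·[0.8910·0.0000 + 0.1090·28.1250] = 2.8881; exercise value = 7.5000 > continuation, so V_u = 7.5000 (exercise)
Node d (S = 56.25): continuation = e^(−0.06)·[0.8910·28.1250 + 0.1090·47.8125] = 28.5088; exercise value = 33.7500 > continuation, so V_d = 33.7500 (exercise)
Node 0 (S = 75): continuation = e^(−0.06)·[0.8910·7.5000 + 0.1090·33.7500] = 9.7588; exercise value = 15.0000 > continuation, so V_0 = 15.0000 (exercise)

$15.00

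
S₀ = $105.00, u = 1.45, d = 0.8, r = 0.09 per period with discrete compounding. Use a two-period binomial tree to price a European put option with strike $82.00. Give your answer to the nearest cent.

$3.82

Risk-neutral probability p = (1 + 0.09 − 0.8)/(1.45 − 0.8) = 0.2900/0.6500 = 0.4462
Terminal stock prices: S_uu = 220.8, S_ud = 121.8, S_dd = 67.2
Terminal payoffs (K − S): max(-138.8, 0) = 0, max(-39.8, 0) = 0, max(14.8, 0) = 14.8
Node u (S = 152.2): V_u = 1/1.09·[0.4462·0.0000 + 0.5538·0.0000] = 0.0000
Node d (S = 84): V_d = 1/1.09·[0.4462·0.0000 + 0.5538·14.8000] = 7.5201
Node 0 (S = 105): V_0 = 1/1.09·[0.4462·0.0000 + 0.5538·7.5201] = 3.8211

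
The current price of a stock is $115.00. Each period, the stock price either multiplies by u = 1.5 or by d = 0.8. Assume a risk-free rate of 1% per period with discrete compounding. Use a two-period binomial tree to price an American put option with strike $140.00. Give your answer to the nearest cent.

$33.68

Risk-neutral probability p = (1 + 0.01 − 0.8)/(1.5 − 0.8) = 0.2100/0.7000 = 0.3000
Terminal stock prices: S_uu = 258.8, S_ud = 138, S_dd = 73.6
Terminal payoffs (K − S): max(-118.8, 0) = 0, max(2, 0) = 2, max(66.4, 0) = 66.4
Node u (S = 172.5): continuation = 1/1.01·[0.3000·0.0000 + 0.7000·2.0000] = 1.3861; exercise value = 0.0000 ≤ continuation, so V_u = 1.3861
Node d (S = 92): continuation = 1/1.01·[0.3000·2.0000 + 0.7000·66.4000] = 46.6139; exercise value = 48.0000 > continuation, so V_d = 48.0000 (exercise)
Node 0 (S = 115): continuation = 1/1.01·[0.3000·1.3861 + 0.7000·48.0000] = 33.6791; exercise value = 25.0000 ≤ continuation, so V_0 = 33.6791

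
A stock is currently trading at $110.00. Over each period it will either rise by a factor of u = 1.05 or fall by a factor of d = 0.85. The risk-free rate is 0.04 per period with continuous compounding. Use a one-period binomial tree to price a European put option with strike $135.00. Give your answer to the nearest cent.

Risk-neutral probability p = (e^0.04 − 0.85)/(1.05 − 0.85) = 0.1908/0.2000 = 0.9541
Terminal stock prices: S_u = 115.5, S_d = 93.5
Terminal payoffs (K − S): max(19.5, 0) = 19.5, max(41.5, 0) = 41.5
Node 0 (S = 110): V_0 = e^(−0.04)·[0.9541·19.5000 + 0.0459·41.5000] = 19.7066

$19.71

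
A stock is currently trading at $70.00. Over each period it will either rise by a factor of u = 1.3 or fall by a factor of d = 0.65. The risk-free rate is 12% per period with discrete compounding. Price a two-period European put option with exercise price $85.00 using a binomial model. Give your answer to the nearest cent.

Risk-neutral probability p = (1 + 0.12 − 0.65)/(1.3 − 0.65) = 0.4700/0.6500 = 0.7231
Terminal stock prices: S_uu = 118.3, S_ud = 59.15, S_dd = 29.58
Terminal payoffs (K − S): max(-33.3, 0) = 0, max(25.85, 0) = 25.85, max(55.42, 0) = 55.42
Node u (S = 91): V_u = 1/1.12·[0.7231·0.0000 + 0.2769·25.8500] = 6.3915
Node d (S = 45.5): V_d = 1/1.12·[0.7231·25.8500 + 0.2769·55.4250] = 30.3929
Node 0 (S = 70): V_0 = 1/1.12·[0.7231·6.3915 + 0.2769·30.3929] = 11.6411

$11.64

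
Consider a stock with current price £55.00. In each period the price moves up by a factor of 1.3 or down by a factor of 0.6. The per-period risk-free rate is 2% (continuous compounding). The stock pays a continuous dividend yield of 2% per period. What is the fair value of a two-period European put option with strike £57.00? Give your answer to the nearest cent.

Per-period risk-free factor R = e^0.02 = 1.0202; dividend-adjusted growth = e^(0.02−0.02) = 1.0000.
Risk-neutral probability p = (1.0000 − 0.6)/(1.3 − 0.6) = 0.4000/0.7000 = 0.5714
Terminal stock prices: S_uu = 92.95, S_ud = 42.9, S_dd = 19.8
Terminal payoffs (K − S): max(-35.95, 0) = 0, max(14.1, 0) = 14.1, max(37.2, 0) = 37.2
Node u (S = 71.5): V_u = e^(−0.02)·[0.5714·0.0000 + 0.4286·14.1000] = 5.9232
Node d (S = 33): V_d = e^(−0.02)·[0.5714·14.1000 + 0.4286·37.2000] = 23.5248
Node 0 (S = 55): V_0 = e^(−0.02)·[0.5714·5.9232 + 0.4286·23.5248] = 13.2001

£13.20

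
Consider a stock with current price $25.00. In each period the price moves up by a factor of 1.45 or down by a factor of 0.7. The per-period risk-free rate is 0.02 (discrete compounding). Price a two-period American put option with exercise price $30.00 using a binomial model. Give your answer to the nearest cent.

Risk-neutral probability p = (1 + 0.02 − 0.7)/(1.45 − 0.7) = 0.3200/0.7500 = 0.4267
Terminal stock prices: S_uu = 52.56, S_ud = 25.38, S_dd = 12.25
Terminal payoffs (K − S): max(-22.56, 0) = 0, max(4.625, 0) = 4.625, max(17.75, 0) = 17.75
Node u (S = 36.25): continuation = 1/1.02·[0.4267·0.0000 + 0.5733·4.6250] = 2.5997; exercise value = 0.0000 ≤ continuation, so V_u = 2.5997
Node d (S = 17.5): continuation = 1/1.02·[0.4267·4.6250 + 0.5733·17.7500] = 11.9118; exercise value = 12.5000 > continuation, so V_d = 12.5000 (exercise)
Node 0 (S = 25): continuation = 1/1.02·[0.4267·2.5997 + 0.5733·12.5000] = 8.1136; exercise value = 5.0000 ≤ continuation, so V_0 = 8.1136

$8.11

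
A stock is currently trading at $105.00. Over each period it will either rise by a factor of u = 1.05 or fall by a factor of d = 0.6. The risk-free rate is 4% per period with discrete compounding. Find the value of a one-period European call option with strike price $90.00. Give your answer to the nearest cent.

$19.04

Risk-neutral probability p = (1 + 0.04 − 0.6)/(1.05 − 0.6) = 0.4400/0.4500 = 0.9778
Terminal stock prices: S_u = 110.2, S_d = 63
Terminal payoffs (S − K): max(20.25, 0) = 20.25, max(-27, 0) = 0
Node 0 (S = 105): V_0 = 1/1.04·[0.9778·20.2500 + 0.0222·0.0000] = 19.0385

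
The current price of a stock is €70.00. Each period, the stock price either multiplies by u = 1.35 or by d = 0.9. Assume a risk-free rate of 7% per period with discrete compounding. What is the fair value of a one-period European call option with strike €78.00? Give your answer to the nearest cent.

Risk-neutral probability p = (1 + 0.07 − 0.9)/(1.35 − 0.9) = 0.1700/0.4500 = 0.3778
Terminal stock prices: S_u = 94.5, S_d = 63
Terminal payoffs (S − K): max(16.5, 0) = 16.5, max(-15, 0) = 0
Node 0 (S = 70): V_0 = 1/1.07·[0.3778·16.5000 + 0.6222·0.0000] = 5.8255

€5.83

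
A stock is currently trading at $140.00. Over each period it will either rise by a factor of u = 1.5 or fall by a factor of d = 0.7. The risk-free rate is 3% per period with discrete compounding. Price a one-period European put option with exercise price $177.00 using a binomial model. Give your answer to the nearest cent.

$45.06

Risk-neutral probability p = (1 + 0.03 − 0.7)/(1.5 − 0.7) = 0.3300/0.8000 = 0.4125
Terminal stock prices: S_u = 210, S_d = 98
Terminal payoffs (K − S): max(-33, 0) = 0, max(79, 0) = 79
Node 0 (S = 140): V_0 = 1/1.03·[0.4125·0.0000 + 0.5875·79.0000] = 45.0607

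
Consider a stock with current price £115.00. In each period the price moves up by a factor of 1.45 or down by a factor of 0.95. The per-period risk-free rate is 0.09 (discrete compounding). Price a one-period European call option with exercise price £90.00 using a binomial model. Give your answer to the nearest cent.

Risk-neutral probability p = (1 + 0.09 − 0.95)/(1.45 − 0.95) = 0.1400/0.5000 = 0.2800
Terminal stock prices: S_u = 166.8, S_d = 109.2
Terminal payoffs (S − K): max(76.75, 0) = 76.75, max(19.25, 0) = 19.25
Node 0 (S = 115): V_0 = 1/1.09·[0.2800·76.7500 + 0.7200·19.2500] = 32.4312

£32.43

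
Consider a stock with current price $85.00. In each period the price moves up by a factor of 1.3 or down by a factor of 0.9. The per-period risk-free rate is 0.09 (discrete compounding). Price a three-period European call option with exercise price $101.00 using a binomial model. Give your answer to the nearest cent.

Risk-neutral probability p = (1 + 0.09 − 0.9)/(1.3 − 0.9) = 0.1900/0.4000 = 0.4750
Terminal stock prices: S_uuu = 186.7, S_uud = 129.3, S_udd = 89.51, S_ddd = 61.97
Terminal payoffs (S − K): max(85.75, 0) = 85.75, max(28.28, 0) = 28.28, max(-11.49, 0) = 0, max(-39.03, 0) = 0
Node uu (S = 143.7): V_uu = 1/1.09·[0.4750·85.7450 + 0.5250·28.2850] = 50.9894
Node ud (S = 99.45): V_ud = 1/1.09·[0.4750·28.2850 + 0.5250·0.0000] = 12.3260
Node dd (S = 68.85): V_dd = 1/1.09·[0.4750·0.0000 + 0.5250·0.0000] = 0.0000
Node u (S = 110.5): V_u = 1/1.09·[0.4750·50.9894 + 0.5250·12.3260] = 28.1570
Node d (S = 76.5): V_d = 1/1.09·[0.4750·12.3260 + 0.5250·0.0000] = 5.3714
Node 0 (S = 85): V_0 = 1/1.09·[0.4750·28.1570 + 0.5250·5.3714] = 14.8574

$14.86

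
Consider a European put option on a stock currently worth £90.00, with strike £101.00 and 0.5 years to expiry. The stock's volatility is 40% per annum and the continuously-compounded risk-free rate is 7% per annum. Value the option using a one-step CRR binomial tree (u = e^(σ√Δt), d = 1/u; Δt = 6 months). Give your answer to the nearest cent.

CRR parameters: u = e^(σ√Δt) = e^(0.4·√0.5) = 1.3269, d = 1/u = 0.7536
Per-period rate: rΔt = 0.07·0.5 = 0.035, so R = e^0.035 = 1.0356
Risk-neutral probability p = (e^0.035 − 0.7536)/(1.3269 − 0.7536) = 0.2820/0.5733 = 0.4919
Terminal stock prices: S_u = 119.4, S_d = 67.83
Terminal payoffs (K − S): max(-18.42, 0) = 0, max(33.17, 0) = 33.17
Node 0 (S = 90): V_0 = e^(−0.035)·[0.4919·0.0000 + 0.5081·33.1726] = 16.2755

£16.28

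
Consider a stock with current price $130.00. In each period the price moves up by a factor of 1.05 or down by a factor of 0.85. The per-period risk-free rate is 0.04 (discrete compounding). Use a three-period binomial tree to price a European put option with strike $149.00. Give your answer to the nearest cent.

Risk-neutral probability p = (1 + 0.04 − 0.85)/(1.05 − 0.85) = 0.1900/0.2000 = 0.9500
Terminal stock prices: S_uuu = 150.5, S_uud = 121.8, S_udd = 98.62, S_ddd = 79.84
Terminal payoffs (K − S): max(-1.491, 0) = 0, max(27.17, 0) = 27.17, max(50.38, 0) = 50.38, max(69.16, 0) = 69.16
Node uu (S = 143.3): V_uu = 1/1.04·[0.9500·0.0000 + 0.0500·27.1737] = 1.3064
Node ud (S = 116): V_ud = 1/1.04·[0.9500·27.1737 + 0.0500·50.3788] = 27.2442
Node dd (S = 93.92): V_dd = 1/1.04·[0.9500·50.3788 + 0.0500·69.1638] = 49.3442
Node u (S = 136.5): V_u = 1/1.04·[0.9500·1.3064 + 0.0500·27.2442] = 2.5032
Node d (S = 110.5): V_d = 1/1.04·[0.9500·27.2442 + 0.0500·49.3442] = 27.2589
Node 0 (S = 130): V_0 = 1/1.04·[0.9500·2.5032 + 0.0500·27.2589] = 3.5971

$3.60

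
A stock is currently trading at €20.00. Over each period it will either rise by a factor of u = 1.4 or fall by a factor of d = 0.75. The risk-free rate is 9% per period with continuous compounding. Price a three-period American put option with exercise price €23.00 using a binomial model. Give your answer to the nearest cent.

Risk-neutral probability p = (e^0.09 − 0.75)/(1.4 − 0.75) = 0.3442/0.6500 = 0.5295
Terminal stock prices: S_uuu = 54.88, S_uud = 29.4, S_udd = 15.75, S_ddd = 8.438
Terminal payoffs (K − S): max(-31.88, 0) = 0, max(-6.4, 0) = 0, max(7.25, 0) = 7.25, max(14.56, 0) = 14.56
Node uu (S = 39.2): continuation = e^(−0.09)·[0.5295·0.0000 + 0.4705·0.0000] = 0.0000; exercise value = 0.0000 ≤ continuation, so V_uu = 0.0000
Node ud (S = 21): continuation = e^(−0.09)·[0.5295·0.0000 + 0.4705·7.2500] = 3.1175; exercise value = 2.0000 ≤ continuation, so V_ud = 3.1175
Node dd (S = 11.25): continuation = e^(−0.09)·[0.5295·7.2500 + 0.4705·14.5625] = 9.7704; exercise value = 11.7500 > continuation, so V_dd = 11.7500 (exercise)
Node u (S = 28): continuation = e^(−0.09)·[0.5295·0.0000 + 0.4705·3.1175] = 1.3406; exercise value = 0.0000 ≤ continuation, so V_u = 1.3406
Node d (S = 15): continuation = e^(−0.09)·[0.5295·3.1175 + 0.4705·11.7500] = 6.5612; exercise value = 8.0000 > continuation, so V_d = 8.0000 (exercise)
Node 0 (S = 20): continuation = e^(−0.09)·[0.5295·1.3406 + 0.4705·8.0000] = 4.0888; exercise value = 3.0000 ≤ continuation, so V_0 = 4.0888

€4.09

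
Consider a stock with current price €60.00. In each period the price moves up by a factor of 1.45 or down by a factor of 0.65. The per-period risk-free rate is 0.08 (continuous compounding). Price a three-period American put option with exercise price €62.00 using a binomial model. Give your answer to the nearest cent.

€11.99

Risk-neutral probability p = (e^0.08 − 0.65)/(1.45 − 0.65) = 0.4333/0.8000 = 0.5416
Terminal stock prices: S_uuu = 182.9, S_uud = 82, S_udd = 36.76, S_ddd = 16.48
Terminal payoffs (K − S): max(-120.9, 0) = 0, max(-20, 0) = 0, max(25.24, 0) = 25.24, max(45.52, 0) = 45.52
Node uu (S = 126.2): continuation = e^(−0.08)·[0.5416·0.0000 + 0.4584·0.0000] = 0.0000; exercise value = 0.0000 ≤ continuation, so V_uu = 0.0000
Node ud (S = 56.55): continuation = e^(−0.08)·[0.5416·0.0000 + 0.4584·25.2425] = 10.6813; exercise value = 5.4500 ≤ continuation, so V_ud = 10.6813
Node dd (S = 25.35): continuation = e^(−0.08)·[0.5416·25.2425 + 0.4584·45.5225] = 31.8832; exercise value = 36.6500 > continuation, so V_dd = 36.6500 (exercise)
Node u (S = 87): continuation = e^(−0.08)·[0.5416·0.0000 + 0.4584·10.6813] = 4.5198; exercise value = 0.0000 ≤ continuation, so V_u = 4.5198
Node d (S = 39): continuation = e^(−0.08)·[0.5416·10.6813 + 0.4584·36.6500] = 20.8487; exercise value = 23.0000 > continuation, so V_d = 23.0000 (exercise)
Node 0 (S = 60): continuation = e^(−0.08)·[0.5416·4.5198 + 0.4584·23.0000] = 11.9922; exercise value = 2.0000 ≤ continuation, so V_0 = 11.9922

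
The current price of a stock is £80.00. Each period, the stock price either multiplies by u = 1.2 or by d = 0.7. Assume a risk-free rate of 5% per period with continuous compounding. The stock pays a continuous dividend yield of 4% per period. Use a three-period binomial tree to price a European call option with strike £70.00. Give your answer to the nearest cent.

Per-period risk-free factor R = e^0.05 = 1.0513; dividend-adjusted growth = e^(0.05−0.04) = 1.0101.
Risk-neutral probability p = (1.0101 − 0.7)/(1.2 − 0.7) = 0.3101/0.5000 = 0.6201
Terminal stock prices: S_uuu = 138.2, S_uud = 80.64, S_udd = 47.04, S_ddd = 27.44
Terminal payoffs (S − K): max(68.24, 0) = 68.24, max(10.64, 0) = 10.64, max(-22.96, 0) = 0, max(-42.56, 0) = 0
Node uu (S = 115.2): V_uu = e^(−0.05)·[0.6201·68.2400 + 0.3799·10.6400] = 44.0969
Node ud (S = 67.2): V_ud = e^(−0.05)·[0.6201·10.6400 + 0.3799·0.0000] = 6.2761
Node dd (S = 39.2): V_dd = e^(−0.05)·[0.6201·0.0000 + 0.3799·0.0000] = 0.0000
Node u (S = 96): V_u = e^(−0.05)·[0.6201·44.0969 + 0.3799·6.2761] = 28.2789
Node d (S = 56): V_d = e^(−0.05)·[0.6201·6.2761 + 0.3799·0.0000] = 3.7020
Node 0 (S = 80): V_0 = e^(−0.05)·[0.6201·28.2789 + 0.3799·3.7020] = 18.0183

£18.02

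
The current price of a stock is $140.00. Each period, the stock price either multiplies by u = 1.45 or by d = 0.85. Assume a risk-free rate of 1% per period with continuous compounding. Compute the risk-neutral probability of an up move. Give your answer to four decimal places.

p = 0.2668

Risk-neutral probability p = (e^0.01 − 0.85)/(1.45 − 0.85) = 0.1601/0.6000 = 0.2668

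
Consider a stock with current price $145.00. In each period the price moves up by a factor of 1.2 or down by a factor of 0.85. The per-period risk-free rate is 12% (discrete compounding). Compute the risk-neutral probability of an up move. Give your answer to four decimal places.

Risk-neutral probability p = (1 + 0.12 − 0.85)/(1.2 − 0.85) = 0.2700/0.3500 = 0.7714

p = 0.7714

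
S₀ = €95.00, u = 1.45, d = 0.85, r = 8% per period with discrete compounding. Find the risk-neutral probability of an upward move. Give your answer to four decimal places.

Risk-neutral probability p = (1 + 0.08 − 0.85)/(1.45 − 0.85) = 0.2300/0.6000 = 0.3833

p = 0.3833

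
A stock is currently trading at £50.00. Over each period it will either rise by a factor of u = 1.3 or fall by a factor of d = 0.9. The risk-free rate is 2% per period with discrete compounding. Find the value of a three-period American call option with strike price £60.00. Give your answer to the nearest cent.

£4.13

Risk-neutral probability p = (1 + 0.02 − 0.9)/(1.3 − 0.9) = 0.1200/0.4000 = 0.3000
Terminal stock prices: S_uuu = 109.9, S_uud = 76.05, S_udd = 52.65, S_ddd = 36.45
Terminal payoffs (S − K): max(49.85, 0) = 49.85, max(16.05, 0) = 16.05, max(-7.35, 0) = 0, max(-23.55, 0) = 0
Node uu (S = 84.5): continuation = 1/1.02·[0.3000·49.8500 + 0.7000·16.0500] = 25.6765; exercise value = 24.5000 ≤ continuation, so V_uu = 25.6765
Node ud (S = 58.5): continuation = 1/1.02·[0.3000·16.0500 + 0.7000·0.0000] = 4.7206; exercise value = 0.0000 ≤ continuation, so V_ud = 4.7206
Node dd (S = 40.5): continuation = 1/1.02·[0.3000·0.0000 + 0.7000·0.0000] = 0.0000; exercise value = 0.0000 ≤ continuation, so V_dd = 0.0000
Node u (S = 65): continuation = 1/1.02·[0.3000·25.6765 + 0.7000·4.7206] = 10.7915; exercise value = 5.0000 ≤ continuation, so V_u = 10.7915
Node d (S = 45): continuation = 1/1.02·[0.3000·4.7206 + 0.7000·0.0000] = 1.3884; exercise value = 0.0000 ≤ continuation, so V_d = 1.3884
Node 0 (S = 50): continuation = 1/1.02·[0.3000·10.7915 + 0.7000·1.3884] = 4.1268; exercise value = 0.0000 ≤ continuation, so V_0 = 4.1268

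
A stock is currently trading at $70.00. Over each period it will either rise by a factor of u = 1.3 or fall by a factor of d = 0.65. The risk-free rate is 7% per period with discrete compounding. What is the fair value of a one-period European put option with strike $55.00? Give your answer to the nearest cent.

Risk-neutral probability p = (1 + 0.07 − 0.65)/(1.3 − 0.65) = 0.4200/0.6500 = 0.6462
Terminal stock prices: S_u = 91, S_d = 45.5
Terminal payoffs (K − S): max(-36, 0) = 0, max(9.5, 0) = 9.5
Node 0 (S = 70): V_0 = 1/1.07·[0.6462·0.0000 + 0.3538·9.5000] = 3.1416

$3.14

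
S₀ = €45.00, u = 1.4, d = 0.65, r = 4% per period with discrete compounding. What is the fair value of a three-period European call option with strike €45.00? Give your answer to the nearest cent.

Risk-neutral probability p = (1 + 0.04 − 0.65)/(1.4 − 0.65) = 0.3900/0.7500 = 0.5200
Terminal stock prices: S_uuu = 123.5, S_uud = 57.33, S_udd = 26.62, S_ddd = 12.36
Terminal payoffs (S − K): max(78.48, 0) = 78.48, max(12.33, 0) = 12.33, max(-18.38, 0) = 0, max(-32.64, 0) = 0
Node uu (S = 88.2): V_uu = 1/1.04·[0.5200·78.4800 + 0.4800·12.3300] = 44.9308
Node ud (S = 40.95): V_ud = 1/1.04·[0.5200·12.3300 + 0.4800·0.0000] = 6.1650
Node dd (S = 19.01): V_dd = 1/1.04·[0.5200·0.0000 + 0.4800·0.0000] = 0.0000
Node u (S = 63): V_u = 1/1.04·[0.5200·44.9308 + 0.4800·6.1650] = 25.3108
Node d (S = 29.25): V_d = 1/1.04·[0.5200·6.1650 + 0.4800·0.0000] = 3.0825
Node 0 (S = 45): V_0 = 1/1.04·[0.5200·25.3108 + 0.4800·3.0825] = 14.0781

€14.08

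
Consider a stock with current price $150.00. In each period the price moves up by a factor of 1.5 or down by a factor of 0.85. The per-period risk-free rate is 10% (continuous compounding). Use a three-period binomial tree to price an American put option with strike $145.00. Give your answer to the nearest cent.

Risk-neutral probability p = (e^0.1 − 0.85)/(1.5 − 0.85) = 0.2552/0.6500 = 0.3926
Terminal stock prices: S_uuu = 506.2, S_uud = 286.9, S_udd = 162.6, S_ddd = 92.12
Terminal payoffs (K − S): max(-361.2, 0) = 0, max(-141.9, 0) = 0, max(-17.56, 0) = 0, max(52.88, 0) = 52.88
Node uu (S = 337.5): continuation = e^(−0.1)·[0.3926·0.0000 + 0.6074·0.0000] = 0.0000; exercise value = 0.0000 ≤ continuation, so V_uu = 0.0000
Node ud (S = 191.2): continuation = e^(−0.1)·[0.3926·0.0000 + 0.6074·0.0000] = 0.0000; exercise value = 0.0000 ≤ continuation, so V_ud = 0.0000
Node dd (S = 108.4): continuation = e^(−0.1)·[0.3926·0.0000 + 0.6074·52.8813] = 29.0648; exercise value = 36.6250 > continuation, so V_dd = 36.6250 (exercise)
Node u (S = 225): continuation = e^(−0.1)·[0.3926·0.0000 + 0.6074·0.0000] = 0.0000; exercise value = 0.0000 ≤ continuation, so V_u = 0.0000
Node d (S = 127.5): continuation = e^(−0.1)·[0.3926·0.0000 + 0.6074·36.6250] = 20.1300; exercise value = 17.5000 ≤ continuation, so V_d = 20.1300
Node 0 (S = 150): continuation = e^(−0.1)·[0.3926·0.0000 + 0.6074·20.1300] = 11.0640; exercise value = 0.0000 ≤ continuation, so V_0 = 11.0640

$11.06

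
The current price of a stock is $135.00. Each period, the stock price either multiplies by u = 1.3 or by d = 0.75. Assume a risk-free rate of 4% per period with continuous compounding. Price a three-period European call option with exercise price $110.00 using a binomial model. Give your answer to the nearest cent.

$45.89

Risk-neutral probability p = (e^0.04 − 0.75)/(1.3 − 0.75) = 0.2908/0.5500 = 0.5287
Terminal stock prices: S_uuu = 296.6, S_uud = 171.1, S_udd = 98.72, S_ddd = 56.95
Terminal payoffs (S − K): max(186.6, 0) = 186.6, max(61.11, 0) = 61.11, max(-11.28, 0) = 0, max(-53.05, 0) = 0
Node uu (S = 228.2): V_uu = e^(−0.04)·[0.5287·186.5950 + 0.4713·61.1125] = 122.4632
Node ud (S = 131.6): V_ud = e^(−0.04)·[0.5287·61.1125 + 0.4713·0.0000] = 31.0460
Node dd (S = 75.94): V_dd = e^(−0.04)·[0.5287·0.0000 + 0.4713·0.0000] = 0.0000
Node u (S = 175.5): V_u = e^(−0.04)·[0.5287·122.4632 + 0.4713·31.0460] = 76.2699
Node d (S = 101.2): V_d = e^(−0.04)·[0.5287·31.0460 + 0.4713·0.0000] = 15.7718
Node 0 (S = 135): V_0 = e^(−0.04)·[0.5287·76.2699 + 0.4713·15.7718] = 45.8873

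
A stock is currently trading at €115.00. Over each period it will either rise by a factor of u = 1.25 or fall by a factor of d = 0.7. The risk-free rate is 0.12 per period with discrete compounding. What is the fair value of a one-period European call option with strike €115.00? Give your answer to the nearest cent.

€19.60

Risk-neutral probability p = (1 + 0.12 − 0.7)/(1.25 − 0.7) = 0.4200/0.5500 = 0.7636
Terminal stock prices: S_u = 143.8, S_d = 80.5
Terminal payoffs (S − K): max(28.75, 0) = 28.75, max(-34.5, 0) = 0
Node 0 (S = 115): V_0 = 1/1.12·[0.7636·28.7500 + 0.2364·0.0000] = 19.6023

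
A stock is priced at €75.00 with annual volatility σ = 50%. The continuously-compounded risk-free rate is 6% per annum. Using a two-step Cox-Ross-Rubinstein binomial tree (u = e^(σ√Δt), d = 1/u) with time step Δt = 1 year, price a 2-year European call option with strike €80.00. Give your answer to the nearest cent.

CRR parameters: u = e^(σ√Δt) = e^(0.5·√1) = 1.6487, d = 1/u = 0.6065
Per-period rate: rΔt = 0.06·1 = 0.06, so R = e^0.06 = 1.0618
Risk-neutral probability p = (e^0.06 − 0.6065)/(1.6487 − 0.6065) = 0.4553/1.0422 = 0.4369
Terminal stock prices: S_uu = 203.9, S_ud = 75, S_dd = 27.59
Terminal payoffs (S − K): max(123.9, 0) = 123.9, max(-5, 0) = 0, max(-52.41, 0) = 0
Node u (S = 123.7): V_u = e^(−0.06)·[0.4369·123.8711 + 0.5631·0.0000] = 50.9646
Node d (S = 45.49): V_d = e^(−0.06)·[0.4369·0.0000 + 0.5631·0.0000] = 0.0000
Node 0 (S = 75): V_0 = e^(−0.06)·[0.4369·50.9646 + 0.5631·0.0000] = 20.9685

€20.97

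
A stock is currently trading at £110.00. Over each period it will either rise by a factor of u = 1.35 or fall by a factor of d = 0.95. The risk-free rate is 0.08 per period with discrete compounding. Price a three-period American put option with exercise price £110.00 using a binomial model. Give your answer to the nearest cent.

£4.19

Risk-neutral probability p = (1 + 0.08 − 0.95)/(1.35 − 0.95) = 0.1300/0.4000 = 0.3250
Terminal stock prices: S_uuu = 270.6, S_uud = 190.5, S_udd = 134, S_ddd = 94.31
Terminal payoffs (K − S): max(-160.6, 0) = 0, max(-80.45, 0) = 0, max(-24.02, 0) = 0, max(15.69, 0) = 15.69
Node uu (S = 200.5): continuation = 1/1.08·[0.3250·0.0000 + 0.6750·0.0000] = 0.0000; exercise value = 0.0000 ≤ continuation, so V_uu = 0.0000
Node ud (S = 141.1): continuation = 1/1.08·[0.3250·0.0000 + 0.6750·0.0000] = 0.0000; exercise value = 0.0000 ≤ continuation, so V_ud = 0.0000
Node dd (S = 99.27): continuation = 1/1.08·[0.3250·0.0000 + 0.6750·15.6888] = 9.8055; exercise value = 10.7250 > continuation, so V_dd = 10.7250 (exercise)
Node u (S = 148.5): continuation = 1/1.08·[0.3250·0.0000 + 0.6750·0.0000] = 0.0000; exercise value = 0.0000 ≤ continuation, so V_u = 0.0000
Node d (S = 104.5): continuation = 1/1.08·[0.3250·0.0000 + 0.6750·10.7250] = 6.7031; exercise value = 5.5000 ≤ continuation, so V_d = 6.7031
Node 0 (S = 110): continuation = 1/1.08·[0.3250·0.0000 + 0.6750·6.7031] = 4.1895; exercise value = 0.0000 ≤ continuation, so V_0 = 4.1895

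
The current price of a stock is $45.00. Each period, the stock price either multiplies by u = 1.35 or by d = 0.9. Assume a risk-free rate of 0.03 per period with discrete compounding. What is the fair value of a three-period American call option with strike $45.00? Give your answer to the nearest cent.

$7.83

Risk-neutral probability p = (1 + 0.03 − 0.9)/(1.35 − 0.9) = 0.1300/0.4500 = 0.2889
Terminal stock prices: S_uuu = 110.7, S_uud = 73.81, S_udd = 49.21, S_ddd = 32.81
Terminal payoffs (S − K): max(65.72, 0) = 65.72, max(28.81, 0) = 28.81, max(4.208, 0) = 4.208, max(-12.19, 0) = 0
Node uu (S = 82.01): continuation = 1/1.03·[0.2889·65.7169 + 0.7111·28.8113] = 38.3232; exercise value = 37.0125 ≤ continuation, so V_uu = 38.3232
Node ud (S = 54.68): continuation = 1/1.03·[0.2889·28.8113 + 0.7111·4.2075] = 10.9857; exercise value = 9.6750 ≤ continuation, so V_ud = 10.9857
Node dd (S = 36.45): continuation = 1/1.03·[0.2889·4.2075 + 0.7111·0.0000] = 1.1801; exercise value = 0.0000 ≤ continuation, so V_dd = 1.1801
Node u (S = 60.75): continuation = 1/1.03·[0.2889·38.3232 + 0.7111·10.9857] = 18.3332; exercise value = 15.7500 ≤ continuation, so V_u = 18.3332
Node d (S = 40.5): continuation = 1/1.03·[0.2889·10.9857 + 0.7111·1.1801] = 3.8959; exercise value = 0.0000 ≤ continuation, so V_d = 3.8959
Node 0 (S = 45): continuation = 1/1.03·[0.2889·18.3332 + 0.7111·3.8959] = 7.8317; exercise value = 0.0000 ≤ continuation, so V_0 = 7.8317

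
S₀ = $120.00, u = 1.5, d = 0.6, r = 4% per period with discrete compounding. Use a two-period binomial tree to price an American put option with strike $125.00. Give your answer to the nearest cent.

Risk-neutral probability p = (1 + 0.04 − 0.6)/(1.5 − 0.6) = 0.4400/0.9000 = 0.4889
Terminal stock prices: S_uu = 270, S_ud = 108, S_dd = 43.2
Terminal payoffs (K − S): max(-145, 0) = 0, max(17, 0) = 17, max(81.8, 0) = 81.8
Node u (S = 180): continuation = 1/1.04·[0.4889·0.0000 + 0.5111·17.0000] = 8.3547; exercise value = 0.0000 ≤ continuation, so V_u = 8.3547
Node d (S = 72): continuation = 1/1.04·[0.4889·17.0000 + 0.5111·81.8000] = 48.1923; exercise value = 53.0000 > continuation, so V_d = 53.0000 (exercise)
Node 0 (S = 120): continuation = 1/1.04·[0.4889·8.3547 + 0.5111·53.0000] = 29.9744; exercise value = 5.0000 ≤ continuation, so V_0 = 29.9744

$29.97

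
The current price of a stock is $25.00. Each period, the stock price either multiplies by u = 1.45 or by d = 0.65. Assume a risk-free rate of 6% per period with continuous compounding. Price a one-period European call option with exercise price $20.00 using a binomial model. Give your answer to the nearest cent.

$7.88

Risk-neutral probability p = (e^0.06 − 0.65)/(1.45 − 0.65) = 0.4118/0.8000 = 0.5148
Terminal stock prices: S_u = 36.25, S_d = 16.25
Terminal payoffs (S − K): max(16.25, 0) = 16.25, max(-3.75, 0) = 0
Node 0 (S = 25): V_0 = e^(−0.06)·[0.5148·16.2500 + 0.4852·0.0000] = 7.8783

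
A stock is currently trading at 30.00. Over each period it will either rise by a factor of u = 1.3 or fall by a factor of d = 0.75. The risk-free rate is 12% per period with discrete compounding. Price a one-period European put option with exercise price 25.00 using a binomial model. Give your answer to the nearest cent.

0.73

Risk-neutral probability p = (1 + 0.12 − 0.75)/(1.3 − 0.75) = 0.3700/0.5500 = 0.6727
Terminal stock prices: S_u = 39, S_d = 22.5
Terminal payoffs (K − S): max(-14, 0) = 0, max(2.5, 0) = 2.5
Node 0 (S = 30): V_0 = 1/1.12·[0.6727·0.0000 + 0.3273·2.5000] = 0.7305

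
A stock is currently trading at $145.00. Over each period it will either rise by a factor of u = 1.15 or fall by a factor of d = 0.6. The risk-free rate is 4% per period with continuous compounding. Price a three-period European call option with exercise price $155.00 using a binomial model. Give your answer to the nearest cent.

$29.92

Risk-neutral probability p = (e^0.04 − 0.6)/(1.15 − 0.6) = 0.4408/0.5500 = 0.8015
Terminal stock prices: S_uuu = 220.5, S_uud = 115.1, S_udd = 60.03, S_ddd = 31.32
Terminal payoffs (S − K): max(65.53, 0) = 65.53, max(-39.94, 0) = 0, max(-94.97, 0) = 0, max(-123.7, 0) = 0
Node uu (S = 191.8): V_uu = e^(−0.04)·[0.8015·65.5269 + 0.1985·0.0000] = 50.4588
Node ud (S = 100): V_ud = e^(−0.04)·[0.8015·0.0000 + 0.1985·0.0000] = 0.0000
Node dd (S = 52.2): V_dd = e^(−0.04)·[0.8015·0.0000 + 0.1985·0.0000] = 0.0000
Node u (S = 166.8): V_u = e^(−0.04)·[0.8015·50.4588 + 0.1985·0.0000] = 38.8557
Node d (S = 87): V_d = e^(−0.04)·[0.8015·0.0000 + 0.1985·0.0000] = 0.0000
Node 0 (S = 145): V_0 = e^(−0.04)·[0.8015·38.8557 + 0.1985·0.0000] = 29.9208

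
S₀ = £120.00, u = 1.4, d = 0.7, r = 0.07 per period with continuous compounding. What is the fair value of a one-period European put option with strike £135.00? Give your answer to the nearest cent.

£22.25

Risk-neutral probability p = (e^0.07 − 0.7)/(1.4 − 0.7) = 0.3725/0.7000 = 0.5322
Terminal stock prices: S_u = 168, S_d = 84
Terminal payoffs (K − S): max(-33, 0) = 0, max(51, 0) = 51
Node 0 (S = 120): V_0 = e^(−0.07)·[0.5322·0.0000 + 0.4678·51.0000] = 22.2470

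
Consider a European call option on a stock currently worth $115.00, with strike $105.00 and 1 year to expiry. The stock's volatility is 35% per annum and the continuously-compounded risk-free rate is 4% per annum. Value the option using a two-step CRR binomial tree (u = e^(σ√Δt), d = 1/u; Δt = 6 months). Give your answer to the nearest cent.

$23.22

CRR parameters: u = e^(σ√Δt) = e^(0.35·√0.5) = 1.2808, d = 1/u = 0.7808
Per-period rate: rΔt = 0.04·0.5 = 0.02, so R = e^0.02 = 1.0202
Risk-neutral probability p = (e^0.02 − 0.7808)/(1.2808 − 0.7808) = 0.2394/0.5000 = 0.4788
Terminal stock prices: S_uu = 188.7, S_ud = 115, S_dd = 70.1
Terminal payoffs (S − K): max(83.65, 0) = 83.65, max(10, 0) = 10, max(-34.9, 0) = 0
Node u (S = 147.3): V_u = e^(−0.02)·[0.4788·83.6525 + 0.5212·10.0000] = 44.3715
Node d (S = 89.79): V_d = e^(−0.02)·[0.4788·10.0000 + 0.5212·0.0000] = 4.6936
Node 0 (S = 115): V_0 = e^(−0.02)·[0.4788·44.3715 + 0.5212·4.6936] = 23.2239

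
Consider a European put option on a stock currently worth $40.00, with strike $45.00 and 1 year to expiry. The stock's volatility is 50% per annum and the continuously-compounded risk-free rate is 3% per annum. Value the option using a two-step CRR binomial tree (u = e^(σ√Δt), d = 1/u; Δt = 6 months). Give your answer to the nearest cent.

CRR parameters: u = e^(σ√Δt) = e^(0.5·√0.5) = 1.4241, d = 1/u = 0.7022
Per-period rate: rΔt = 0.03·0.5 = 0.015, so R = e^0.015 = 1.0151
Risk-neutral probability p = (e^0.015 − 0.7022)/(1.4241 − 0.7022) = 0.3129/0.7219 = 0.4335
Terminal stock prices: S_uu = 81.12, S_ud = 40, S_dd = 19.72
Terminal payoffs (K − S): max(-36.12, 0) = 0, max(5, 0) = 5, max(25.28, 0) = 25.28
Node u (S = 56.96): V_u = e^(−0.015)·[0.4335·0.0000 + 0.5665·5.0000] = 2.7906
Node d (S = 28.09): V_d = e^(−0.015)·[0.4335·5.0000 + 0.5665·25.2773] = 16.2425
Node 0 (S = 40): V_0 = e^(−0.015)·[0.4335·2.7906 + 0.5665·16.2425] = 10.2567

$10.26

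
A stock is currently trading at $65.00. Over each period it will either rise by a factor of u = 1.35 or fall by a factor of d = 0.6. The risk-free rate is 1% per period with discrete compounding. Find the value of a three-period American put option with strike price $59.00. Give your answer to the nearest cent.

Risk-neutral probability p = (1 + 0.01 − 0.6)/(1.35 − 0.6) = 0.4100/0.7500 = 0.5467
Terminal stock prices: S_uuu = 159.9, S_uud = 71.08, S_udd = 31.59, S_ddd = 14.04
Terminal payoffs (K − S): max(-100.9, 0) = 0, max(-12.08, 0) = 0, max(27.41, 0) = 27.41, max(44.96, 0) = 44.96
Node uu (S = 118.5): continuation = 1/1.01·[0.5467·0.0000 + 0.4533·0.0000] = 0.0000; exercise value = 0.0000 ≤ continuation, so V_uu = 0.0000
Node ud (S = 52.65): continuation = 1/1.01·[0.5467·0.0000 + 0.4533·27.4100] = 12.3028; exercise value = 6.3500 ≤ continuation, so V_ud = 12.3028
Node dd (S = 23.4): continuation = 1/1.01·[0.5467·27.4100 + 0.4533·44.9600] = 35.0158; exercise value = 35.6000 > continuation, so V_dd = 35.6000 (exercise)
Node u (S = 87.75): continuation = 1/1.01·[0.5467·0.0000 + 0.4533·12.3028] = 5.5221; exercise value = 0.0000 ≤ continuation, so V_u = 5.5221
Node d (S = 39): continuation = 1/1.01·[0.5467·12.3028 + 0.4533·35.6000] = 22.6378; exercise value = 20.0000 ≤ continuation, so V_d = 22.6378
Node 0 (S = 65): continuation = 1/1.01·[0.5467·5.5221 + 0.4533·22.6378] = 13.1497; exercise value = 0.0000 ≤ continuation, so V_0 = 13.1497

$13.15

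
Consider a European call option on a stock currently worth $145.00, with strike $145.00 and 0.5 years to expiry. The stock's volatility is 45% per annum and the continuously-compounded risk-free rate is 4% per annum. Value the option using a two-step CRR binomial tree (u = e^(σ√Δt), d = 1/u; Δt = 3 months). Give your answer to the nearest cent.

CRR parameters: u = e^(σ√Δt) = e^(0.45·√0.25) = 1.2523, d = 1/u = 0.7985
Per-period rate: rΔt = 0.04·0.25 = 0.01, so R = e^0.01 = 1.0101
Risk-neutral probability p = (e^0.01 − 0.7985)/(1.2523 − 0.7985) = 0.2115/0.4538 = 0.4661
Terminal stock prices: S_uu = 227.4, S_ud = 145, S_dd = 92.46
Terminal payoffs (S − K): max(82.41, 0) = 82.41, max(0, 0) = 0, max(-52.54, 0) = 0
Node u (S = 181.6): V_u = e^(−0.01)·[0.4661·82.4053 + 0.5339·0.0000] = 38.0296
Node d (S = 115.8): V_d = e^(−0.01)·[0.4661·0.0000 + 0.5339·0.0000] = 0.0000
Node 0 (S = 145): V_0 = e^(−0.01)·[0.4661·38.0296 + 0.5339·0.0000] = 17.5504

$17.55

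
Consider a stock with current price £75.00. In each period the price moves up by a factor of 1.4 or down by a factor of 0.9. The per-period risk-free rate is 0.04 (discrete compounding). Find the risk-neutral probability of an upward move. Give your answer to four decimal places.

p = 0.2800

Risk-neutral probability p = (1 + 0.04 − 0.9)/(1.4 − 0.9) = 0.1400/0.5000 = 0.2800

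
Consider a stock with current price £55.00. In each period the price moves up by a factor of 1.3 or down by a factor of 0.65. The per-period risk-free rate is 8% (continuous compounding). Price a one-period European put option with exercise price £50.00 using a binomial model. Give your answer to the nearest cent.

£4.39

Risk-neutral probability p = (e^0.08 − 0.65)/(1.3 − 0.65) = 0.4333/0.6500 = 0.6666
Terminal stock prices: S_u = 71.5, S_d = 35.75
Terminal payoffs (K − S): max(-21.5, 0) = 0, max(14.25, 0) = 14.25
Node 0 (S = 55): V_0 = e^(−0.08)·[0.6666·0.0000 + 0.3334·14.2500] = 4.3857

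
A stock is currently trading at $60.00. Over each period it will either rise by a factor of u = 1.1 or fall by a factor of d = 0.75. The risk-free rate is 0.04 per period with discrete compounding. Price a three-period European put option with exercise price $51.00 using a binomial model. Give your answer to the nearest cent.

Risk-neutral probability p = (1 + 0.04 − 0.75)/(1.1 − 0.75) = 0.2900/0.3500 = 0.8286
Terminal stock prices: S_uuu = 79.86, S_uud = 54.45, S_udd = 37.12, S_ddd = 25.31
Terminal payoffs (K − S): max(-28.86, 0) = 0, max(-3.45, 0) = 0, max(13.88, 0) = 13.88, max(25.69, 0) = 25.69
Node uu (S = 72.6): V_uu = 1/1.04·[0.8286·0.0000 + 0.1714·0.0000] = 0.0000
Node ud (S = 49.5): V_ud = 1/1.04·[0.8286·0.0000 + 0.1714·13.8750] = 2.2871
Node dd (S = 33.75): V_dd = 1/1.04·[0.8286·13.8750 + 0.1714·25.6875] = 15.2885
Node u (S = 66): V_u = 1/1.04·[0.8286·0.0000 + 0.1714·2.2871] = 0.3770
Node d (S = 45): V_d = 1/1.04·[0.8286·2.2871 + 0.1714·15.2885] = 4.3422
Node 0 (S = 60): V_0 = 1/1.04·[0.8286·0.3770 + 0.1714·4.3422] = 1.0161

$1.02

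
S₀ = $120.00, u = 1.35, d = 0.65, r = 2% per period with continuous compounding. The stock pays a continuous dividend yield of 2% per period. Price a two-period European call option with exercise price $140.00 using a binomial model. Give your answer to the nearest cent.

Per-period risk-free factor R = e^0.02 = 1.0202; dividend-adjusted growth = e^(0.02−0.02) = 1.0000.
Risk-neutral probability p = (1.0000 − 0.65)/(1.35 − 0.65) = 0.3500/0.7000 = 0.5000
Terminal stock prices: S_uu = 218.7, S_ud = 105.3, S_dd = 50.7
Terminal payoffs (S − K): max(78.7, 0) = 78.7, max(-34.7, 0) = 0, max(-89.3, 0) = 0
Node u (S = 162): V_u = e^(−0.02)·[0.5000·78.7000 + 0.5000·0.0000] = 38.5708
Node d (S = 78): V_d = e^(−0.02)·[0.5000·0.0000 + 0.5000·0.0000] = 0.0000
Node 0 (S = 120): V_0 = e^(−0.02)·[0.5000·38.5708 + 0.5000·0.0000] = 18.9035

$18.90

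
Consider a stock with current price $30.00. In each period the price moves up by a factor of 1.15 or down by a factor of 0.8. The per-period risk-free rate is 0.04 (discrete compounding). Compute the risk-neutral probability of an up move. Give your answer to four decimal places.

Risk-neutral probability p = (1 + 0.04 − 0.8)/(1.15 − 0.8) = 0.2400/0.3500 = 0.6857

p = 0.6857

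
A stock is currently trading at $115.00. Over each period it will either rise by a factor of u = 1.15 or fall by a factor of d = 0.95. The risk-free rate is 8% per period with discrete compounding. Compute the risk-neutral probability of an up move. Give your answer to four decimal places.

Risk-neutral probability p = (1 + 0.08 − 0.95)/(1.15 − 0.95) = 0.1300/0.2000 = 0.6500

p = 0.6500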